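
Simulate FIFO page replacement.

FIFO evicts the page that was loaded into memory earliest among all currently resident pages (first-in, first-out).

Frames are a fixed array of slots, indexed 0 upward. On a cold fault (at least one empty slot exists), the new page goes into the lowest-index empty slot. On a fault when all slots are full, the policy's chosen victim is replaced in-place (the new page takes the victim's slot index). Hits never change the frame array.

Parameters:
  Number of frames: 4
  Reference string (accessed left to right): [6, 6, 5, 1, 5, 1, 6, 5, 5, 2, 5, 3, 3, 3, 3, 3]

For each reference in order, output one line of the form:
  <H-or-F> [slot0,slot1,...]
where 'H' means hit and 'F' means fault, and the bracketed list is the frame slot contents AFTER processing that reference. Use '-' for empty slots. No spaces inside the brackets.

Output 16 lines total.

F [6,-,-,-]
H [6,-,-,-]
F [6,5,-,-]
F [6,5,1,-]
H [6,5,1,-]
H [6,5,1,-]
H [6,5,1,-]
H [6,5,1,-]
H [6,5,1,-]
F [6,5,1,2]
H [6,5,1,2]
F [3,5,1,2]
H [3,5,1,2]
H [3,5,1,2]
H [3,5,1,2]
H [3,5,1,2]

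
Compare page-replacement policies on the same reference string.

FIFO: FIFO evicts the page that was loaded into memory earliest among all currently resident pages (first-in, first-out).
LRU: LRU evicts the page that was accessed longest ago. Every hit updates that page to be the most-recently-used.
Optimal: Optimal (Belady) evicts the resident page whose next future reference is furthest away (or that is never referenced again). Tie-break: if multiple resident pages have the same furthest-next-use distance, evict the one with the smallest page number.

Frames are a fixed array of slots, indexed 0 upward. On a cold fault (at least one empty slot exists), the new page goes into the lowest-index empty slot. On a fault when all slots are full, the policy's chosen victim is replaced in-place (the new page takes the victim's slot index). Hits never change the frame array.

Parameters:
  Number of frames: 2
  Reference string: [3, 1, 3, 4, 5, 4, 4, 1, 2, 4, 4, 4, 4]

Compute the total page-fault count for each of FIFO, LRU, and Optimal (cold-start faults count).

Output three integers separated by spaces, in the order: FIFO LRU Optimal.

--- FIFO ---
  step 0: ref 3 -> FAULT, frames=[3,-] (faults so far: 1)
  step 1: ref 1 -> FAULT, frames=[3,1] (faults so far: 2)
  step 2: ref 3 -> HIT, frames=[3,1] (faults so far: 2)
  step 3: ref 4 -> FAULT, evict 3, frames=[4,1] (faults so far: 3)
  step 4: ref 5 -> FAULT, evict 1, frames=[4,5] (faults so far: 4)
  step 5: ref 4 -> HIT, frames=[4,5] (faults so far: 4)
  step 6: ref 4 -> HIT, frames=[4,5] (faults so far: 4)
  step 7: ref 1 -> FAULT, evict 4, frames=[1,5] (faults so far: 5)
  step 8: ref 2 -> FAULT, evict 5, frames=[1,2] (faults so far: 6)
  step 9: ref 4 -> FAULT, evict 1, frames=[4,2] (faults so far: 7)
  step 10: ref 4 -> HIT, frames=[4,2] (faults so far: 7)
  step 11: ref 4 -> HIT, frames=[4,2] (faults so far: 7)
  step 12: ref 4 -> HIT, frames=[4,2] (faults so far: 7)
  FIFO total faults: 7
--- LRU ---
  step 0: ref 3 -> FAULT, frames=[3,-] (faults so far: 1)
  step 1: ref 1 -> FAULT, frames=[3,1] (faults so far: 2)
  step 2: ref 3 -> HIT, frames=[3,1] (faults so far: 2)
  step 3: ref 4 -> FAULT, evict 1, frames=[3,4] (faults so far: 3)
  step 4: ref 5 -> FAULT, evict 3, frames=[5,4] (faults so far: 4)
  step 5: ref 4 -> HIT, frames=[5,4] (faults so far: 4)
  step 6: ref 4 -> HIT, frames=[5,4] (faults so far: 4)
  step 7: ref 1 -> FAULT, evict 5, frames=[1,4] (faults so far: 5)
  step 8: ref 2 -> FAULT, evict 4, frames=[1,2] (faults so far: 6)
  step 9: ref 4 -> FAULT, evict 1, frames=[4,2] (faults so far: 7)
  step 10: ref 4 -> HIT, frames=[4,2] (faults so far: 7)
  step 11: ref 4 -> HIT, frames=[4,2] (faults so far: 7)
  step 12: ref 4 -> HIT, frames=[4,2] (faults so far: 7)
  LRU total faults: 7
--- Optimal ---
  step 0: ref 3 -> FAULT, frames=[3,-] (faults so far: 1)
  step 1: ref 1 -> FAULT, frames=[3,1] (faults so far: 2)
  step 2: ref 3 -> HIT, frames=[3,1] (faults so far: 2)
  step 3: ref 4 -> FAULT, evict 3, frames=[4,1] (faults so far: 3)
  step 4: ref 5 -> FAULT, evict 1, frames=[4,5] (faults so far: 4)
  step 5: ref 4 -> HIT, frames=[4,5] (faults so far: 4)
  step 6: ref 4 -> HIT, frames=[4,5] (faults so far: 4)
  step 7: ref 1 -> FAULT, evict 5, frames=[4,1] (faults so far: 5)
  step 8: ref 2 -> FAULT, evict 1, frames=[4,2] (faults so far: 6)
  step 9: ref 4 -> HIT, frames=[4,2] (faults so far: 6)
  step 10: ref 4 -> HIT, frames=[4,2] (faults so far: 6)
  step 11: ref 4 -> HIT, frames=[4,2] (faults so far: 6)
  step 12: ref 4 -> HIT, frames=[4,2] (faults so far: 6)
  Optimal total faults: 6

Answer: 7 7 6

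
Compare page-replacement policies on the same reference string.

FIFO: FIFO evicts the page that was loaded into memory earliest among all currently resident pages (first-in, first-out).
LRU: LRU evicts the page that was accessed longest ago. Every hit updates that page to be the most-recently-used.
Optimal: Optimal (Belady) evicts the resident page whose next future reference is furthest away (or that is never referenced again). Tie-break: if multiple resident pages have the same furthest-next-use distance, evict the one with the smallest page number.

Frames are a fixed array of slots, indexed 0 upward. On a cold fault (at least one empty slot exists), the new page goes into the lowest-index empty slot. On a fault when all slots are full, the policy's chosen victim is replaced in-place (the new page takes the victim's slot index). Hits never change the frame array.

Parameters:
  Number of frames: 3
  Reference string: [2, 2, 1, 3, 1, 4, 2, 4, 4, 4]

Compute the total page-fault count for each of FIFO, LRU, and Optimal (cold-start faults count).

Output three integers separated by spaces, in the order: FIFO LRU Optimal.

Answer: 5 5 4

Derivation:
--- FIFO ---
  step 0: ref 2 -> FAULT, frames=[2,-,-] (faults so far: 1)
  step 1: ref 2 -> HIT, frames=[2,-,-] (faults so far: 1)
  step 2: ref 1 -> FAULT, frames=[2,1,-] (faults so far: 2)
  step 3: ref 3 -> FAULT, frames=[2,1,3] (faults so far: 3)
  step 4: ref 1 -> HIT, frames=[2,1,3] (faults so far: 3)
  step 5: ref 4 -> FAULT, evict 2, frames=[4,1,3] (faults so far: 4)
  step 6: ref 2 -> FAULT, evict 1, frames=[4,2,3] (faults so far: 5)
  step 7: ref 4 -> HIT, frames=[4,2,3] (faults so far: 5)
  step 8: ref 4 -> HIT, frames=[4,2,3] (faults so far: 5)
  step 9: ref 4 -> HIT, frames=[4,2,3] (faults so far: 5)
  FIFO total faults: 5
--- LRU ---
  step 0: ref 2 -> FAULT, frames=[2,-,-] (faults so far: 1)
  step 1: ref 2 -> HIT, frames=[2,-,-] (faults so far: 1)
  step 2: ref 1 -> FAULT, frames=[2,1,-] (faults so far: 2)
  step 3: ref 3 -> FAULT, frames=[2,1,3] (faults so far: 3)
  step 4: ref 1 -> HIT, frames=[2,1,3] (faults so far: 3)
  step 5: ref 4 -> FAULT, evict 2, frames=[4,1,3] (faults so far: 4)
  step 6: ref 2 -> FAULT, evict 3, frames=[4,1,2] (faults so far: 5)
  step 7: ref 4 -> HIT, frames=[4,1,2] (faults so far: 5)
  step 8: ref 4 -> HIT, frames=[4,1,2] (faults so far: 5)
  step 9: ref 4 -> HIT, frames=[4,1,2] (faults so far: 5)
  LRU total faults: 5
--- Optimal ---
  step 0: ref 2 -> FAULT, frames=[2,-,-] (faults so far: 1)
  step 1: ref 2 -> HIT, frames=[2,-,-] (faults so far: 1)
  step 2: ref 1 -> FAULT, frames=[2,1,-] (faults so far: 2)
  step 3: ref 3 -> FAULT, frames=[2,1,3] (faults so far: 3)
  step 4: ref 1 -> HIT, frames=[2,1,3] (faults so far: 3)
  step 5: ref 4 -> FAULT, evict 1, frames=[2,4,3] (faults so far: 4)
  step 6: ref 2 -> HIT, frames=[2,4,3] (faults so far: 4)
  step 7: ref 4 -> HIT, frames=[2,4,3] (faults so far: 4)
  step 8: ref 4 -> HIT, frames=[2,4,3] (faults so far: 4)
  step 9: ref 4 -> HIT, frames=[2,4,3] (faults so far: 4)
  Optimal total faults: 4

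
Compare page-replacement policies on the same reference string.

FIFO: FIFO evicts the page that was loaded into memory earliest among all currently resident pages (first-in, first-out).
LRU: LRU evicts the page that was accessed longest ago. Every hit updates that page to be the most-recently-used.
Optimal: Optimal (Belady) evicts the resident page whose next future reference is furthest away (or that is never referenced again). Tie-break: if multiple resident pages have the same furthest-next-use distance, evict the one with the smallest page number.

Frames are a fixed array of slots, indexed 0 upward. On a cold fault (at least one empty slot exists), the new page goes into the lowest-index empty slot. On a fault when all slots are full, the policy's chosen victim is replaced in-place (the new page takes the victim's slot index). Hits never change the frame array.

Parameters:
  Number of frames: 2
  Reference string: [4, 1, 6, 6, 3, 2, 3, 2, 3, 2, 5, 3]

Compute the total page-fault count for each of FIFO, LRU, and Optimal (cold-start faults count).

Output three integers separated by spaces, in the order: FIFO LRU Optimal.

Answer: 7 7 6

Derivation:
--- FIFO ---
  step 0: ref 4 -> FAULT, frames=[4,-] (faults so far: 1)
  step 1: ref 1 -> FAULT, frames=[4,1] (faults so far: 2)
  step 2: ref 6 -> FAULT, evict 4, frames=[6,1] (faults so far: 3)
  step 3: ref 6 -> HIT, frames=[6,1] (faults so far: 3)
  step 4: ref 3 -> FAULT, evict 1, frames=[6,3] (faults so far: 4)
  step 5: ref 2 -> FAULT, evict 6, frames=[2,3] (faults so far: 5)
  step 6: ref 3 -> HIT, frames=[2,3] (faults so far: 5)
  step 7: ref 2 -> HIT, frames=[2,3] (faults so far: 5)
  step 8: ref 3 -> HIT, frames=[2,3] (faults so far: 5)
  step 9: ref 2 -> HIT, frames=[2,3] (faults so far: 5)
  step 10: ref 5 -> FAULT, evict 3, frames=[2,5] (faults so far: 6)
  step 11: ref 3 -> FAULT, evict 2, frames=[3,5] (faults so far: 7)
  FIFO total faults: 7
--- LRU ---
  step 0: ref 4 -> FAULT, frames=[4,-] (faults so far: 1)
  step 1: ref 1 -> FAULT, frames=[4,1] (faults so far: 2)
  step 2: ref 6 -> FAULT, evict 4, frames=[6,1] (faults so far: 3)
  step 3: ref 6 -> HIT, frames=[6,1] (faults so far: 3)
  step 4: ref 3 -> FAULT, evict 1, frames=[6,3] (faults so far: 4)
  step 5: ref 2 -> FAULT, evict 6, frames=[2,3] (faults so far: 5)
  step 6: ref 3 -> HIT, frames=[2,3] (faults so far: 5)
  step 7: ref 2 -> HIT, frames=[2,3] (faults so far: 5)
  step 8: ref 3 -> HIT, frames=[2,3] (faults so far: 5)
  step 9: ref 2 -> HIT, frames=[2,3] (faults so far: 5)
  step 10: ref 5 -> FAULT, evict 3, frames=[2,5] (faults so far: 6)
  step 11: ref 3 -> FAULT, evict 2, frames=[3,5] (faults so far: 7)
  LRU total faults: 7
--- Optimal ---
  step 0: ref 4 -> FAULT, frames=[4,-] (faults so far: 1)
  step 1: ref 1 -> FAULT, frames=[4,1] (faults so far: 2)
  step 2: ref 6 -> FAULT, evict 1, frames=[4,6] (faults so far: 3)
  step 3: ref 6 -> HIT, frames=[4,6] (faults so far: 3)
  step 4: ref 3 -> FAULT, evict 4, frames=[3,6] (faults so far: 4)
  step 5: ref 2 -> FAULT, evict 6, frames=[3,2] (faults so far: 5)
  step 6: ref 3 -> HIT, frames=[3,2] (faults so far: 5)
  step 7: ref 2 -> HIT, frames=[3,2] (faults so far: 5)
  step 8: ref 3 -> HIT, frames=[3,2] (faults so far: 5)
  step 9: ref 2 -> HIT, frames=[3,2] (faults so far: 5)
  step 10: ref 5 -> FAULT, evict 2, frames=[3,5] (faults so far: 6)
  step 11: ref 3 -> HIT, frames=[3,5] (faults so far: 6)
  Optimal total faults: 6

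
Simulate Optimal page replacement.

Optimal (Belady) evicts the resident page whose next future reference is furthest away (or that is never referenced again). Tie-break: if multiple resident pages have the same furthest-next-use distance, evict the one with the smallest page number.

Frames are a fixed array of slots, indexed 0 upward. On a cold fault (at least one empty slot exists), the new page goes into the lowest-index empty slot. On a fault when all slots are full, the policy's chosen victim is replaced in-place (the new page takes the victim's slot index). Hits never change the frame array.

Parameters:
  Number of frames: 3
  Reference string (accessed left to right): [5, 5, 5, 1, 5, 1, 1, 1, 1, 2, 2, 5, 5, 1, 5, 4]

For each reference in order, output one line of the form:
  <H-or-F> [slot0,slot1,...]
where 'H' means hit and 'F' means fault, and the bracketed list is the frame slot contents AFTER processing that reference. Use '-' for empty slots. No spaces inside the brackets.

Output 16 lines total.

F [5,-,-]
H [5,-,-]
H [5,-,-]
F [5,1,-]
H [5,1,-]
H [5,1,-]
H [5,1,-]
H [5,1,-]
H [5,1,-]
F [5,1,2]
H [5,1,2]
H [5,1,2]
H [5,1,2]
H [5,1,2]
H [5,1,2]
F [5,4,2]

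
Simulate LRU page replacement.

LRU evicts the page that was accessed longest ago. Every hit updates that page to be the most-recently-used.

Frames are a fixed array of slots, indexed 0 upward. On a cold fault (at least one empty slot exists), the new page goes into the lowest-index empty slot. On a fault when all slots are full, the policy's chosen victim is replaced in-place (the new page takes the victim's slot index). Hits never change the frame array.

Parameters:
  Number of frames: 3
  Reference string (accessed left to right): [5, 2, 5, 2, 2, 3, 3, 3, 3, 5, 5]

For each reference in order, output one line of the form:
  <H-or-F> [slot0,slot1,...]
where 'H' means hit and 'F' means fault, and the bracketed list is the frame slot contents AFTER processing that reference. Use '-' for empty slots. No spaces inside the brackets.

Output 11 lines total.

F [5,-,-]
F [5,2,-]
H [5,2,-]
H [5,2,-]
H [5,2,-]
F [5,2,3]
H [5,2,3]
H [5,2,3]
H [5,2,3]
H [5,2,3]
H [5,2,3]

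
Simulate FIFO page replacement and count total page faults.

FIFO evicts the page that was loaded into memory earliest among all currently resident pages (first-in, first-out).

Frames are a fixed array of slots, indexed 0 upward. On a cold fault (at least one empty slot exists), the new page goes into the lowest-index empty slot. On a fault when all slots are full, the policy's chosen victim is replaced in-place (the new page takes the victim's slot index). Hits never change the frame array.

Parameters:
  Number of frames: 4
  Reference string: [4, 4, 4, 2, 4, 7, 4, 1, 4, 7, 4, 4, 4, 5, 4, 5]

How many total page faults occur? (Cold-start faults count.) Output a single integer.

Step 0: ref 4 → FAULT, frames=[4,-,-,-]
Step 1: ref 4 → HIT, frames=[4,-,-,-]
Step 2: ref 4 → HIT, frames=[4,-,-,-]
Step 3: ref 2 → FAULT, frames=[4,2,-,-]
Step 4: ref 4 → HIT, frames=[4,2,-,-]
Step 5: ref 7 → FAULT, frames=[4,2,7,-]
Step 6: ref 4 → HIT, frames=[4,2,7,-]
Step 7: ref 1 → FAULT, frames=[4,2,7,1]
Step 8: ref 4 → HIT, frames=[4,2,7,1]
Step 9: ref 7 → HIT, frames=[4,2,7,1]
Step 10: ref 4 → HIT, frames=[4,2,7,1]
Step 11: ref 4 → HIT, frames=[4,2,7,1]
Step 12: ref 4 → HIT, frames=[4,2,7,1]
Step 13: ref 5 → FAULT (evict 4), frames=[5,2,7,1]
Step 14: ref 4 → FAULT (evict 2), frames=[5,4,7,1]
Step 15: ref 5 → HIT, frames=[5,4,7,1]
Total faults: 6

Answer: 6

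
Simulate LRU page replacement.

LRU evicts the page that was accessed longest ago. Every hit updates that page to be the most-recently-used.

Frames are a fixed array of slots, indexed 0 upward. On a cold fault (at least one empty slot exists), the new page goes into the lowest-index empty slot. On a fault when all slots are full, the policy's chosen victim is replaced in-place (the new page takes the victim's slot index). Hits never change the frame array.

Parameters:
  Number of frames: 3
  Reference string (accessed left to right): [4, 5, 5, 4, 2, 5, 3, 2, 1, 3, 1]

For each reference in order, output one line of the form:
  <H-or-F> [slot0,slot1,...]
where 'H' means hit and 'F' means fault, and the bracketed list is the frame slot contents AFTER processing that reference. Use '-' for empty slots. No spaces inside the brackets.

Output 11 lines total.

F [4,-,-]
F [4,5,-]
H [4,5,-]
H [4,5,-]
F [4,5,2]
H [4,5,2]
F [3,5,2]
H [3,5,2]
F [3,1,2]
H [3,1,2]
H [3,1,2]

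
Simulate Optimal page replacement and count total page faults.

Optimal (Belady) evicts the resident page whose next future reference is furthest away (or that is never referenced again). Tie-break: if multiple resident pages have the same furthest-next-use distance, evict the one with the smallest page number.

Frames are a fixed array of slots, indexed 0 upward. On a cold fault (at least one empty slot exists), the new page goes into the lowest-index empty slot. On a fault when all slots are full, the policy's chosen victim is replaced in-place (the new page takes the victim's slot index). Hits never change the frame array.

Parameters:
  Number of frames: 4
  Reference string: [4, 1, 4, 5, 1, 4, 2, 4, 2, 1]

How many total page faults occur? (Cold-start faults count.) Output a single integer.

Answer: 4

Derivation:
Step 0: ref 4 → FAULT, frames=[4,-,-,-]
Step 1: ref 1 → FAULT, frames=[4,1,-,-]
Step 2: ref 4 → HIT, frames=[4,1,-,-]
Step 3: ref 5 → FAULT, frames=[4,1,5,-]
Step 4: ref 1 → HIT, frames=[4,1,5,-]
Step 5: ref 4 → HIT, frames=[4,1,5,-]
Step 6: ref 2 → FAULT, frames=[4,1,5,2]
Step 7: ref 4 → HIT, frames=[4,1,5,2]
Step 8: ref 2 → HIT, frames=[4,1,5,2]
Step 9: ref 1 → HIT, frames=[4,1,5,2]
Total faults: 4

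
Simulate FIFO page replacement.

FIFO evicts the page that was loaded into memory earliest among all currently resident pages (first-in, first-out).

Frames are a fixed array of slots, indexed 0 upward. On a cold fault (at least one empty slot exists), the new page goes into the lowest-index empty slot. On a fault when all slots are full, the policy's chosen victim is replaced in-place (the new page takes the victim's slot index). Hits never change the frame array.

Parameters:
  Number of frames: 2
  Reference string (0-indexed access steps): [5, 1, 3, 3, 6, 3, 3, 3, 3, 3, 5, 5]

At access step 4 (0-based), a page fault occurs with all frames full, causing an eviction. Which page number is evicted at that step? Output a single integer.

Answer: 1

Derivation:
Step 0: ref 5 -> FAULT, frames=[5,-]
Step 1: ref 1 -> FAULT, frames=[5,1]
Step 2: ref 3 -> FAULT, evict 5, frames=[3,1]
Step 3: ref 3 -> HIT, frames=[3,1]
Step 4: ref 6 -> FAULT, evict 1, frames=[3,6]
At step 4: evicted page 1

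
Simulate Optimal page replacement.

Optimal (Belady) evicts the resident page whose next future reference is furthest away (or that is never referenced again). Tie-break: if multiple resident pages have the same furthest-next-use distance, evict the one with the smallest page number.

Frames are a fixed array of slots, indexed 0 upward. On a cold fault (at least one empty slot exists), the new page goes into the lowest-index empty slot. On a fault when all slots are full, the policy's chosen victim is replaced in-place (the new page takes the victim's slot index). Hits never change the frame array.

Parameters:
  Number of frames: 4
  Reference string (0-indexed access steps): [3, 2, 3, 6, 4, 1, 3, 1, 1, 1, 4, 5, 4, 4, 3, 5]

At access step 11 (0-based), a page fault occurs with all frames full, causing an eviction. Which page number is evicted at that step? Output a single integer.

Answer: 1

Derivation:
Step 0: ref 3 -> FAULT, frames=[3,-,-,-]
Step 1: ref 2 -> FAULT, frames=[3,2,-,-]
Step 2: ref 3 -> HIT, frames=[3,2,-,-]
Step 3: ref 6 -> FAULT, frames=[3,2,6,-]
Step 4: ref 4 -> FAULT, frames=[3,2,6,4]
Step 5: ref 1 -> FAULT, evict 2, frames=[3,1,6,4]
Step 6: ref 3 -> HIT, frames=[3,1,6,4]
Step 7: ref 1 -> HIT, frames=[3,1,6,4]
Step 8: ref 1 -> HIT, frames=[3,1,6,4]
Step 9: ref 1 -> HIT, frames=[3,1,6,4]
Step 10: ref 4 -> HIT, frames=[3,1,6,4]
Step 11: ref 5 -> FAULT, evict 1, frames=[3,5,6,4]
At step 11: evicted page 1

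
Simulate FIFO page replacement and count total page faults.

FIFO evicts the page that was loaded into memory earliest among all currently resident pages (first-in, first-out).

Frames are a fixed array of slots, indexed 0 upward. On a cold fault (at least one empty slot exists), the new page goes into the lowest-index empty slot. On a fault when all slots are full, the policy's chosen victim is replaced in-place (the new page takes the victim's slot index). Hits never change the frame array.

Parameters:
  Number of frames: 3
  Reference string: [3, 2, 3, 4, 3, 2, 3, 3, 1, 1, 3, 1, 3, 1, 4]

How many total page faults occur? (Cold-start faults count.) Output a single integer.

Step 0: ref 3 → FAULT, frames=[3,-,-]
Step 1: ref 2 → FAULT, frames=[3,2,-]
Step 2: ref 3 → HIT, frames=[3,2,-]
Step 3: ref 4 → FAULT, frames=[3,2,4]
Step 4: ref 3 → HIT, frames=[3,2,4]
Step 5: ref 2 → HIT, frames=[3,2,4]
Step 6: ref 3 → HIT, frames=[3,2,4]
Step 7: ref 3 → HIT, frames=[3,2,4]
Step 8: ref 1 → FAULT (evict 3), frames=[1,2,4]
Step 9: ref 1 → HIT, frames=[1,2,4]
Step 10: ref 3 → FAULT (evict 2), frames=[1,3,4]
Step 11: ref 1 → HIT, frames=[1,3,4]
Step 12: ref 3 → HIT, frames=[1,3,4]
Step 13: ref 1 → HIT, frames=[1,3,4]
Step 14: ref 4 → HIT, frames=[1,3,4]
Total faults: 5

Answer: 5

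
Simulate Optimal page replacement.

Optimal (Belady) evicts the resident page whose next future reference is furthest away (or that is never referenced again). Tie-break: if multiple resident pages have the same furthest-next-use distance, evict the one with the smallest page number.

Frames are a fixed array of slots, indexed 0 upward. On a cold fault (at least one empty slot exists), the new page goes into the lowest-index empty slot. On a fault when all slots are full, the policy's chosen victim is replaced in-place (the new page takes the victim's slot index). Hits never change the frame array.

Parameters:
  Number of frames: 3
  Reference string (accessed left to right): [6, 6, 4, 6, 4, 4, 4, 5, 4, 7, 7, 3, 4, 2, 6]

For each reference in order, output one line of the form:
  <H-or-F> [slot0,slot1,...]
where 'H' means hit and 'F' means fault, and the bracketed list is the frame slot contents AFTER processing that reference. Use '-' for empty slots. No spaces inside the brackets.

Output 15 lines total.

F [6,-,-]
H [6,-,-]
F [6,4,-]
H [6,4,-]
H [6,4,-]
H [6,4,-]
H [6,4,-]
F [6,4,5]
H [6,4,5]
F [6,4,7]
H [6,4,7]
F [6,4,3]
H [6,4,3]
F [6,4,2]
H [6,4,2]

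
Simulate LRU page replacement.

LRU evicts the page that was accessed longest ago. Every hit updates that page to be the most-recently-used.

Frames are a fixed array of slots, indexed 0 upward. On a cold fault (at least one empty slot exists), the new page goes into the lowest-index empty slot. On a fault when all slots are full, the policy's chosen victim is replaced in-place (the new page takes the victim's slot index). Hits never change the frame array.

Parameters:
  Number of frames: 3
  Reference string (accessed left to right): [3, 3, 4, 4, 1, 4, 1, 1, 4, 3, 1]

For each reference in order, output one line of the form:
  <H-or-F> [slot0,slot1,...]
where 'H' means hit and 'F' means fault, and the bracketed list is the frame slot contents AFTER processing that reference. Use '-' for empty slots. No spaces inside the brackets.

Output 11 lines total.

F [3,-,-]
H [3,-,-]
F [3,4,-]
H [3,4,-]
F [3,4,1]
H [3,4,1]
H [3,4,1]
H [3,4,1]
H [3,4,1]
H [3,4,1]
H [3,4,1]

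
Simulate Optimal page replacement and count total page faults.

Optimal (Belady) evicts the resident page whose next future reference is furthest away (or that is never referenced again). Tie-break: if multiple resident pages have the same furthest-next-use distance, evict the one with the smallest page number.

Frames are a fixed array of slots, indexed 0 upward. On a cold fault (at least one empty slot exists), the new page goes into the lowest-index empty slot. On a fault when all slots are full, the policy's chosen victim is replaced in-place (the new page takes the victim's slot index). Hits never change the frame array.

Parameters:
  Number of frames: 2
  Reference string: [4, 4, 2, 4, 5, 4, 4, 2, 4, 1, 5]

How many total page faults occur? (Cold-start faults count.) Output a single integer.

Step 0: ref 4 → FAULT, frames=[4,-]
Step 1: ref 4 → HIT, frames=[4,-]
Step 2: ref 2 → FAULT, frames=[4,2]
Step 3: ref 4 → HIT, frames=[4,2]
Step 4: ref 5 → FAULT (evict 2), frames=[4,5]
Step 5: ref 4 → HIT, frames=[4,5]
Step 6: ref 4 → HIT, frames=[4,5]
Step 7: ref 2 → FAULT (evict 5), frames=[4,2]
Step 8: ref 4 → HIT, frames=[4,2]
Step 9: ref 1 → FAULT (evict 2), frames=[4,1]
Step 10: ref 5 → FAULT (evict 1), frames=[4,5]
Total faults: 6

Answer: 6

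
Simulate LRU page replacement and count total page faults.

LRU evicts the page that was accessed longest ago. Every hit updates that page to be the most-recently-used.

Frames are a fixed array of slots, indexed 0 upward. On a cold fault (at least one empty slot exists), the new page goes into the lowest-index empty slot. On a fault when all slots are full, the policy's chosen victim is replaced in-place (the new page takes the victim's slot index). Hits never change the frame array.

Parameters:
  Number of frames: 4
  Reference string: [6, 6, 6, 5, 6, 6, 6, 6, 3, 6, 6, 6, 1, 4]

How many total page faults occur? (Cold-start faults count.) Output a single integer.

Answer: 5

Derivation:
Step 0: ref 6 → FAULT, frames=[6,-,-,-]
Step 1: ref 6 → HIT, frames=[6,-,-,-]
Step 2: ref 6 → HIT, frames=[6,-,-,-]
Step 3: ref 5 → FAULT, frames=[6,5,-,-]
Step 4: ref 6 → HIT, frames=[6,5,-,-]
Step 5: ref 6 → HIT, frames=[6,5,-,-]
Step 6: ref 6 → HIT, frames=[6,5,-,-]
Step 7: ref 6 → HIT, frames=[6,5,-,-]
Step 8: ref 3 → FAULT, frames=[6,5,3,-]
Step 9: ref 6 → HIT, frames=[6,5,3,-]
Step 10: ref 6 → HIT, frames=[6,5,3,-]
Step 11: ref 6 → HIT, frames=[6,5,3,-]
Step 12: ref 1 → FAULT, frames=[6,5,3,1]
Step 13: ref 4 → FAULT (evict 5), frames=[6,4,3,1]
Total faults: 5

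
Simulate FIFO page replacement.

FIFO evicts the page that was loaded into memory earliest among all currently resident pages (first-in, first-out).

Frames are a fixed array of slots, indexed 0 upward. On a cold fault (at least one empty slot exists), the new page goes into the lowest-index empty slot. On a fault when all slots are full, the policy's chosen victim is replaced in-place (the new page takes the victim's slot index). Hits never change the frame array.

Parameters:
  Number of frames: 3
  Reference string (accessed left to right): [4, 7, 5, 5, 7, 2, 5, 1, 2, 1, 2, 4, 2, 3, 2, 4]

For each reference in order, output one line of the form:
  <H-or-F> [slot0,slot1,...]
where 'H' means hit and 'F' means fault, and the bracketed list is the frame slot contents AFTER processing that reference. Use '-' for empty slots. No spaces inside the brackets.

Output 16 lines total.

F [4,-,-]
F [4,7,-]
F [4,7,5]
H [4,7,5]
H [4,7,5]
F [2,7,5]
H [2,7,5]
F [2,1,5]
H [2,1,5]
H [2,1,5]
H [2,1,5]
F [2,1,4]
H [2,1,4]
F [3,1,4]
F [3,2,4]
H [3,2,4]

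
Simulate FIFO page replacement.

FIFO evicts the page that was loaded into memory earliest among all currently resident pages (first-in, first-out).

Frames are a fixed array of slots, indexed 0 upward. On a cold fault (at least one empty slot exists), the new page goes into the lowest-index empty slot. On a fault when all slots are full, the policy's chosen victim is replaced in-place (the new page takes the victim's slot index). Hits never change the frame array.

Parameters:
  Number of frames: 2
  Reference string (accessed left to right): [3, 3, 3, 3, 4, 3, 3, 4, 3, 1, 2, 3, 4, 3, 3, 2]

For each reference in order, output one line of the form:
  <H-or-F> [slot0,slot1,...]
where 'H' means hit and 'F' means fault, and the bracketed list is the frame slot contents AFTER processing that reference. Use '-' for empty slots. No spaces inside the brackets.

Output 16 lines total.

F [3,-]
H [3,-]
H [3,-]
H [3,-]
F [3,4]
H [3,4]
H [3,4]
H [3,4]
H [3,4]
F [1,4]
F [1,2]
F [3,2]
F [3,4]
H [3,4]
H [3,4]
F [2,4]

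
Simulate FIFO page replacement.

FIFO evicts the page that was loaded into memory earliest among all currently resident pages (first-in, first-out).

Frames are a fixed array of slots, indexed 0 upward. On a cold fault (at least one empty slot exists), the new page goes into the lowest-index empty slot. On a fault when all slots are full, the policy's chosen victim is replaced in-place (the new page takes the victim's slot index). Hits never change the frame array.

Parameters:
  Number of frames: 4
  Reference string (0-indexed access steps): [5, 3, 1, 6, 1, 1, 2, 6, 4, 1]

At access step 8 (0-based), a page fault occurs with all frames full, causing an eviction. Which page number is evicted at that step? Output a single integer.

Step 0: ref 5 -> FAULT, frames=[5,-,-,-]
Step 1: ref 3 -> FAULT, frames=[5,3,-,-]
Step 2: ref 1 -> FAULT, frames=[5,3,1,-]
Step 3: ref 6 -> FAULT, frames=[5,3,1,6]
Step 4: ref 1 -> HIT, frames=[5,3,1,6]
Step 5: ref 1 -> HIT, frames=[5,3,1,6]
Step 6: ref 2 -> FAULT, evict 5, frames=[2,3,1,6]
Step 7: ref 6 -> HIT, frames=[2,3,1,6]
Step 8: ref 4 -> FAULT, evict 3, frames=[2,4,1,6]
At step 8: evicted page 3

Answer: 3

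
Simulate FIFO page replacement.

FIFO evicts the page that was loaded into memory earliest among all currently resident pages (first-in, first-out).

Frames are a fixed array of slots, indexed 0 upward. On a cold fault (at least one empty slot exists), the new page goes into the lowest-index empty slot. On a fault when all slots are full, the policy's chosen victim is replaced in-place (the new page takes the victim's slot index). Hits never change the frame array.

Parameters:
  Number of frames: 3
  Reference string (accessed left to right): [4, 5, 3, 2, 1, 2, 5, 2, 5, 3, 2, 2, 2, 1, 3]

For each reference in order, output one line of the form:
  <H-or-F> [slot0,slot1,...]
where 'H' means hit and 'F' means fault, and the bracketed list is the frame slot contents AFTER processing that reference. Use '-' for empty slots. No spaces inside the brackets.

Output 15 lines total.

F [4,-,-]
F [4,5,-]
F [4,5,3]
F [2,5,3]
F [2,1,3]
H [2,1,3]
F [2,1,5]
H [2,1,5]
H [2,1,5]
F [3,1,5]
F [3,2,5]
H [3,2,5]
H [3,2,5]
F [3,2,1]
H [3,2,1]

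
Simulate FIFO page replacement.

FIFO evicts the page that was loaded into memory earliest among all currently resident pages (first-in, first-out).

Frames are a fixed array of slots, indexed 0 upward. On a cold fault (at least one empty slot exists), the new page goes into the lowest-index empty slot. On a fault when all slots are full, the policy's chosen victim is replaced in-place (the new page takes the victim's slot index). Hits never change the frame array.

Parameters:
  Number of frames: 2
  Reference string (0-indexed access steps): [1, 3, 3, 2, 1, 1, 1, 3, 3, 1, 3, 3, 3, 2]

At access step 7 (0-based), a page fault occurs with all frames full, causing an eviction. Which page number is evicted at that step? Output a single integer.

Step 0: ref 1 -> FAULT, frames=[1,-]
Step 1: ref 3 -> FAULT, frames=[1,3]
Step 2: ref 3 -> HIT, frames=[1,3]
Step 3: ref 2 -> FAULT, evict 1, frames=[2,3]
Step 4: ref 1 -> FAULT, evict 3, frames=[2,1]
Step 5: ref 1 -> HIT, frames=[2,1]
Step 6: ref 1 -> HIT, frames=[2,1]
Step 7: ref 3 -> FAULT, evict 2, frames=[3,1]
At step 7: evicted page 2

Answer: 2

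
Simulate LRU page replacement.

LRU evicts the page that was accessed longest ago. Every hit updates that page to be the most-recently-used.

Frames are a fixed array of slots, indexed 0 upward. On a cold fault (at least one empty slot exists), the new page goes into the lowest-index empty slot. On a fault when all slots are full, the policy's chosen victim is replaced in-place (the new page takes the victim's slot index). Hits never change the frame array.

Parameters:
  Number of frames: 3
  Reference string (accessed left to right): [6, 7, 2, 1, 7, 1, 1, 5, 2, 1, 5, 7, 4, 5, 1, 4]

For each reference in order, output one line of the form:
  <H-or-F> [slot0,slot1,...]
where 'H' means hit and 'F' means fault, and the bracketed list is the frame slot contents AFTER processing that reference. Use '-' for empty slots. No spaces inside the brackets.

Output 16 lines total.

F [6,-,-]
F [6,7,-]
F [6,7,2]
F [1,7,2]
H [1,7,2]
H [1,7,2]
H [1,7,2]
F [1,7,5]
F [1,2,5]
H [1,2,5]
H [1,2,5]
F [1,7,5]
F [4,7,5]
H [4,7,5]
F [4,1,5]
H [4,1,5]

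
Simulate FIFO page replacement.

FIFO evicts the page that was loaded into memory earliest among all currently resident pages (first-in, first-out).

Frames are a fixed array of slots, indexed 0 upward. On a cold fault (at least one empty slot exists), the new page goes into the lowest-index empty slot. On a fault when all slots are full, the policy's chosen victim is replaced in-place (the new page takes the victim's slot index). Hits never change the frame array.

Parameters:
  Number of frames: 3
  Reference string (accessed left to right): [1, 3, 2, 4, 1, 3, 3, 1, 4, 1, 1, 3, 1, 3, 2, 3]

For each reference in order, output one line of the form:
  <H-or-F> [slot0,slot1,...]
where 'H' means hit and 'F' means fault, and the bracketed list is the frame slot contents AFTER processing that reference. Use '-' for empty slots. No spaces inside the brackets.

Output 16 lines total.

F [1,-,-]
F [1,3,-]
F [1,3,2]
F [4,3,2]
F [4,1,2]
F [4,1,3]
H [4,1,3]
H [4,1,3]
H [4,1,3]
H [4,1,3]
H [4,1,3]
H [4,1,3]
H [4,1,3]
H [4,1,3]
F [2,1,3]
H [2,1,3]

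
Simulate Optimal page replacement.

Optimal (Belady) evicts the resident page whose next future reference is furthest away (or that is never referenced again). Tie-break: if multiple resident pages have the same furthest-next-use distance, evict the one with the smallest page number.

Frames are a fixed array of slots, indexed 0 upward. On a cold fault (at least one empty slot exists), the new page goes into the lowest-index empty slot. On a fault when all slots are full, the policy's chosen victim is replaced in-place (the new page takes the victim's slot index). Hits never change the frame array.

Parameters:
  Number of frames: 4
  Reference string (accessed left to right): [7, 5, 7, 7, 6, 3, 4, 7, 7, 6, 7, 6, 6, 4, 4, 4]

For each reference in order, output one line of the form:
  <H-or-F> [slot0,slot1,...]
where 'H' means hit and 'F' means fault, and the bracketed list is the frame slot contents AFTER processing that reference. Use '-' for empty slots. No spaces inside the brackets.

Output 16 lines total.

F [7,-,-,-]
F [7,5,-,-]
H [7,5,-,-]
H [7,5,-,-]
F [7,5,6,-]
F [7,5,6,3]
F [7,5,6,4]
H [7,5,6,4]
H [7,5,6,4]
H [7,5,6,4]
H [7,5,6,4]
H [7,5,6,4]
H [7,5,6,4]
H [7,5,6,4]
H [7,5,6,4]
H [7,5,6,4]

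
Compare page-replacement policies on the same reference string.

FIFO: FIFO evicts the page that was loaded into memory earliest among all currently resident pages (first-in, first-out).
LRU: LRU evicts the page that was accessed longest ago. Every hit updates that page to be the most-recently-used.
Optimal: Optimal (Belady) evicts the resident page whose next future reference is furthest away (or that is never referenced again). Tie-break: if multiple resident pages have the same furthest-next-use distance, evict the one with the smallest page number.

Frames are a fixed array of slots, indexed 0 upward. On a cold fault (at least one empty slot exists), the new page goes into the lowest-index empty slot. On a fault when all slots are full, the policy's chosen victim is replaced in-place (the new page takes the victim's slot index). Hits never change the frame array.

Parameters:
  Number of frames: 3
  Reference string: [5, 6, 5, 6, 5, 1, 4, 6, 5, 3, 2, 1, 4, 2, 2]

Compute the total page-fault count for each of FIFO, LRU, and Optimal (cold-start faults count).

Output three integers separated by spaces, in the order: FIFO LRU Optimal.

--- FIFO ---
  step 0: ref 5 -> FAULT, frames=[5,-,-] (faults so far: 1)
  step 1: ref 6 -> FAULT, frames=[5,6,-] (faults so far: 2)
  step 2: ref 5 -> HIT, frames=[5,6,-] (faults so far: 2)
  step 3: ref 6 -> HIT, frames=[5,6,-] (faults so far: 2)
  step 4: ref 5 -> HIT, frames=[5,6,-] (faults so far: 2)
  step 5: ref 1 -> FAULT, frames=[5,6,1] (faults so far: 3)
  step 6: ref 4 -> FAULT, evict 5, frames=[4,6,1] (faults so far: 4)
  step 7: ref 6 -> HIT, frames=[4,6,1] (faults so far: 4)
  step 8: ref 5 -> FAULT, evict 6, frames=[4,5,1] (faults so far: 5)
  step 9: ref 3 -> FAULT, evict 1, frames=[4,5,3] (faults so far: 6)
  step 10: ref 2 -> FAULT, evict 4, frames=[2,5,3] (faults so far: 7)
  step 11: ref 1 -> FAULT, evict 5, frames=[2,1,3] (faults so far: 8)
  step 12: ref 4 -> FAULT, evict 3, frames=[2,1,4] (faults so far: 9)
  step 13: ref 2 -> HIT, frames=[2,1,4] (faults so far: 9)
  step 14: ref 2 -> HIT, frames=[2,1,4] (faults so far: 9)
  FIFO total faults: 9
--- LRU ---
  step 0: ref 5 -> FAULT, frames=[5,-,-] (faults so far: 1)
  step 1: ref 6 -> FAULT, frames=[5,6,-] (faults so far: 2)
  step 2: ref 5 -> HIT, frames=[5,6,-] (faults so far: 2)
  step 3: ref 6 -> HIT, frames=[5,6,-] (faults so far: 2)
  step 4: ref 5 -> HIT, frames=[5,6,-] (faults so far: 2)
  step 5: ref 1 -> FAULT, frames=[5,6,1] (faults so far: 3)
  step 6: ref 4 -> FAULT, evict 6, frames=[5,4,1] (faults so far: 4)
  step 7: ref 6 -> FAULT, evict 5, frames=[6,4,1] (faults so far: 5)
  step 8: ref 5 -> FAULT, evict 1, frames=[6,4,5] (faults so far: 6)
  step 9: ref 3 -> FAULT, evict 4, frames=[6,3,5] (faults so far: 7)
  step 10: ref 2 -> FAULT, evict 6, frames=[2,3,5] (faults so far: 8)
  step 11: ref 1 -> FAULT, evict 5, frames=[2,3,1] (faults so far: 9)
  step 12: ref 4 -> FAULT, evict 3, frames=[2,4,1] (faults so far: 10)
  step 13: ref 2 -> HIT, frames=[2,4,1] (faults so far: 10)
  step 14: ref 2 -> HIT, frames=[2,4,1] (faults so far: 10)
  LRU total faults: 10
--- Optimal ---
  step 0: ref 5 -> FAULT, frames=[5,-,-] (faults so far: 1)
  step 1: ref 6 -> FAULT, frames=[5,6,-] (faults so far: 2)
  step 2: ref 5 -> HIT, frames=[5,6,-] (faults so far: 2)
  step 3: ref 6 -> HIT, frames=[5,6,-] (faults so far: 2)
  step 4: ref 5 -> HIT, frames=[5,6,-] (faults so far: 2)
  step 5: ref 1 -> FAULT, frames=[5,6,1] (faults so far: 3)
  step 6: ref 4 -> FAULT, evict 1, frames=[5,6,4] (faults so far: 4)
  step 7: ref 6 -> HIT, frames=[5,6,4] (faults so far: 4)
  step 8: ref 5 -> HIT, frames=[5,6,4] (faults so far: 4)
  step 9: ref 3 -> FAULT, evict 5, frames=[3,6,4] (faults so far: 5)
  step 10: ref 2 -> FAULT, evict 3, frames=[2,6,4] (faults so far: 6)
  step 11: ref 1 -> FAULT, evict 6, frames=[2,1,4] (faults so far: 7)
  step 12: ref 4 -> HIT, frames=[2,1,4] (faults so far: 7)
  step 13: ref 2 -> HIT, frames=[2,1,4] (faults so far: 7)
  step 14: ref 2 -> HIT, frames=[2,1,4] (faults so far: 7)
  Optimal total faults: 7

Answer: 9 10 7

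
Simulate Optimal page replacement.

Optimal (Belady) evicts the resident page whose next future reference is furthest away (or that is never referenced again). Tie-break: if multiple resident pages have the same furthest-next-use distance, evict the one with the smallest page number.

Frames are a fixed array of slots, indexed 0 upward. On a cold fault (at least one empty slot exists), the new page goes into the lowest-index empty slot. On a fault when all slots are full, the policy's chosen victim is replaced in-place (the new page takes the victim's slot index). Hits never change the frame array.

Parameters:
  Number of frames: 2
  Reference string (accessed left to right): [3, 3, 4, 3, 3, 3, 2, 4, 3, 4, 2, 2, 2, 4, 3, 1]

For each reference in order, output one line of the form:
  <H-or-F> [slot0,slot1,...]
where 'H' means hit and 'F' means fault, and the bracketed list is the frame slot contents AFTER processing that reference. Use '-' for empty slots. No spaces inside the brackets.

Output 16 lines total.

F [3,-]
H [3,-]
F [3,4]
H [3,4]
H [3,4]
H [3,4]
F [2,4]
H [2,4]
F [3,4]
H [3,4]
F [2,4]
H [2,4]
H [2,4]
H [2,4]
F [3,4]
F [1,4]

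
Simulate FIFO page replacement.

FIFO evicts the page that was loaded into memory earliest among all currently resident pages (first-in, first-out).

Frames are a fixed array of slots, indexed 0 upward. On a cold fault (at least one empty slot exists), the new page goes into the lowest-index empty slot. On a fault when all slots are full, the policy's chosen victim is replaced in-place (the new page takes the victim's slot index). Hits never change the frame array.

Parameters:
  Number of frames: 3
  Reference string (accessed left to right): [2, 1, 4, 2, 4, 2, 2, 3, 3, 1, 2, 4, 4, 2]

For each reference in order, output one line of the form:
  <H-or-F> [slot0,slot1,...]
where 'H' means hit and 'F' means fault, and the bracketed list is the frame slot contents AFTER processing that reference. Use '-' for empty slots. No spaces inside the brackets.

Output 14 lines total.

F [2,-,-]
F [2,1,-]
F [2,1,4]
H [2,1,4]
H [2,1,4]
H [2,1,4]
H [2,1,4]
F [3,1,4]
H [3,1,4]
H [3,1,4]
F [3,2,4]
H [3,2,4]
H [3,2,4]
H [3,2,4]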